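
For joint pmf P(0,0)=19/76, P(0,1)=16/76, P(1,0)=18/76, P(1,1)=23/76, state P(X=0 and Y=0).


Read from table: P(X=0, Y=0) = 19/76 = 1/4

1/4


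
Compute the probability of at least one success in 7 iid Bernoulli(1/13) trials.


P(at least one) = 1 - P(none)
P(none) = (1 - 1/13)^7 = (12/13)^7 = 35831808/62748517
P(at least one) = 1 - 35831808/62748517 = 26916709/62748517

26916709/62748517


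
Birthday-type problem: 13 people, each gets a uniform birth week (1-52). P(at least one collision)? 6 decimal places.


P(all different) = prod((52-i)/52 for i=0..12) = 0.194545
P(at least one match) = 1 - 0.194545 = 0.805455

0.805455


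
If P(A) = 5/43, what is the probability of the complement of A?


P(A') = 1 - P(A) = 1 - 5/43 = 38/43

38/43


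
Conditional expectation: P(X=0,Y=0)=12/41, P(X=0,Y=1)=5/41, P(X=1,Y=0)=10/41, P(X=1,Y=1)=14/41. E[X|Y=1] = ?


P(Y=1) = 19/41
E[X|Y=1] = (0*5 + 1*14)/19 = 14/19

14/19


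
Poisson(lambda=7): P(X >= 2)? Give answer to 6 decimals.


P(X>=2) = 1 - P(X<=1) = 1 - (e^(-7)*7^0/0! + e^(-7)*7^1/1!)
≈ 1 - (0.0009118820 + 0.0063831738)
= 1 - 0.0072950558 = 0.9927049442
≈ 0.992705

0.992705


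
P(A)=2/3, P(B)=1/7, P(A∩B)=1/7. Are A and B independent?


P(A)*P(B) = 2/3*1/7 = 2/21
P(A∩B) = 1/7 != 2/21, so not independent

No, A and B are not independent


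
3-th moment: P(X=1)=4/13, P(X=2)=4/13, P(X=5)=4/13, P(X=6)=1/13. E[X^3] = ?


E[X^3] = sum(x^3 * P(x))
= 1*4/13 + 8*4/13 + 125*4/13 + 216*1/13
= 752/13

752/13


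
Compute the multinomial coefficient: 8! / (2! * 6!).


8! = 40320
Denominator: 2!=2 * 6!=720
Coefficient = 40320 / 1440 = 28

28


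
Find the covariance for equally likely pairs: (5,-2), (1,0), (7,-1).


E[X]=13/3, E[Y]=-1, E[XY]=-17/3
Cov(X,Y) = E[XY] - E[X]E[Y] = -17/3 - 13/3*-1 = -4/3

-4/3


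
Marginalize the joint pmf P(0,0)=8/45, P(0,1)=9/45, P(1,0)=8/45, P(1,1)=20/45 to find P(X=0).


P(X=0) = P(0,0)+P(0,1) = 8/45 + 9/45 = 17/45

17/45


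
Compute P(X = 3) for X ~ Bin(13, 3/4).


P(X=3) = C(13,3) * p^3 * (1-p)^10
= 286 * 27/64 * 1/1048576
= 3861/33554432

3861/33554432


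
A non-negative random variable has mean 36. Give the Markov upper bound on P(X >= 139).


Markov: P(X >= a) <= E[X]/a
P(X >= 139) <= 36/139

36/139


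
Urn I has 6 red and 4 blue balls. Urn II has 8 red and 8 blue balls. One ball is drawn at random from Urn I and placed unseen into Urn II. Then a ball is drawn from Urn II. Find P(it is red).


P(transfer red) = 6/10 = 3/5; P(transfer blue) = 2/5
If red transferred: Urn II has 9 red of 17, so P(red|red moved) = 9/17
If blue transferred: Urn II has 8 red of 17, so P(red|blue moved) = 8/17
By total probability: P(red) = 3/5*9/17 + 2/5*8/17 = 43/85

43/85


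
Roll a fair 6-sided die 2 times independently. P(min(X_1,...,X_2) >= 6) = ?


P(min >= 6) = P(all X_i >= 6) = (P(X_1 >= 6))^2
= (1/6)^2 = 1/36

1/36


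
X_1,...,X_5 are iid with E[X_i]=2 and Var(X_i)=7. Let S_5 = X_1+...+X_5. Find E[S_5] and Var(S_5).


E[S_n] = n*mu = 5*2 = 10
Var(S_n) = n*sigma^2 = 5*7 = 35

E[S_5]=10, Var(S_5)=35


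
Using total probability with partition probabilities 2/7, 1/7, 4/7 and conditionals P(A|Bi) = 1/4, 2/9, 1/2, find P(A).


P(A) = P(A|B1)P(B1) + P(A|B2)P(B2) + P(A|B3)P(B3)
= 1/4*2/7 + 2/9*1/7 + 1/2*4/7
= 1/14 + 2/63 + 2/7 = 7/18

7/18


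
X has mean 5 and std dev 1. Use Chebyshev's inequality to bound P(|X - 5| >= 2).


k = 2/1 = 2
Chebyshev: P(|X-mu| >= k*sigma) <= 1/k^2 = 1/2^2 = 1/4

1/4


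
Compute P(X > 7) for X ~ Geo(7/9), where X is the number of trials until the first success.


P(X > 7) = P(first 7 trials all fail) = (1-p)^7 = (2/9)^7 = 128/4782969

128/4782969


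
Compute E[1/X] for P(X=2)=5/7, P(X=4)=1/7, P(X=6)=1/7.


E[1/X] = sum(g(x)*P(x))
= 1/2*5/7 + 1/4*1/7 + 1/6*1/7
= 5/12

5/12


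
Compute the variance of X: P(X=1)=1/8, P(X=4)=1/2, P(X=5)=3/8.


E[X] = 4, E[X^2] = 35/2
Var(X) = E[X^2] - (E[X])^2 = 35/2 - (4)^2 = 3/2

3/2


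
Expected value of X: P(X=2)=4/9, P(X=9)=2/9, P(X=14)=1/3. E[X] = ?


E[X] = sum(x * P(x))
= 2*4/9 + 9*2/9 + 14*1/3
= 68/9

68/9


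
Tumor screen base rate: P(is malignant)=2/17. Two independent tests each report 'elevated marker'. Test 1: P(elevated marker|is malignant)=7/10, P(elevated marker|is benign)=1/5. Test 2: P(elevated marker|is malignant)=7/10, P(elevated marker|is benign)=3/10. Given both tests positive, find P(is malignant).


After test 1: P(+) = 7/10*2/17 + 1/5*15/17 = 22/85
P(B|+) = (7/85)/(22/85) = 7/22
After test 2 (use post1 as new prior): P(+) = 7/10*7/22 + 3/10*15/22 = 47/110
P(B|+,+) = (49/220)/(47/110) = 49/94

49/94


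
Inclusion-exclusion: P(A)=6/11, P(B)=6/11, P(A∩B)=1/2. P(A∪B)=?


P(A∪B) = P(A) + P(B) - P(A∩B)
= 6/11 + 6/11 - 1/2 = 13/22

13/22


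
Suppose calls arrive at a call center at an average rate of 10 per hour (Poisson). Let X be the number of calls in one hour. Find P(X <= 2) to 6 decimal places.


P(X<=2) = e^(-10)*10^0/0! + e^(-10)*10^1/1! + e^(-10)*10^2/2!
≈ 0.0000453999 + 0.0004539993 + 0.0022699965
= 0.0027693957
≈ 0.002769

0.002769


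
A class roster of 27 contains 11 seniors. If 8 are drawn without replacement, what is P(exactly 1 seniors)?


P(X=1) = C(11,1)*C(16,7) / C(27,8)
= 11*11440 / 2220075
= 125840/2220075 = 176/3105

176/3105


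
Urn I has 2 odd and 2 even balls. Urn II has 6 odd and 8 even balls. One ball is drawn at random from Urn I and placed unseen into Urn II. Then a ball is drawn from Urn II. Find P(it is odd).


P(transfer odd) = 2/4 = 1/2; P(transfer even) = 1/2
If odd transferred: Urn II has 7 odd of 15, so P(odd|odd moved) = 7/15
If even transferred: Urn II has 6 odd of 15, so P(odd|even moved) = 2/5
By total probability: P(odd) = 1/2*7/15 + 1/2*2/5 = 13/30

13/30


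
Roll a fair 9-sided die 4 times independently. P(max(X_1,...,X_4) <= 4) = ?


P(max <= 4) = P(all X_i <= 4) = (P(X_1 <= 4))^4
= (4/9)^4 = 256/6561

256/6561


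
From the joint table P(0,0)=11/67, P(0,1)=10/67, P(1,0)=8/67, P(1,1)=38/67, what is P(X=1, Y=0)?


Read from table: P(X=1, Y=0) = 8/67

8/67


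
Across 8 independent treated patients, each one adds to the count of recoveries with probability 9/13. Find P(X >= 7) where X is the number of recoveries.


P(X>=7) = P(X=7) + P(X=8)
= 153055008/815730721 + 43046721/815730721
= 196101729/815730721

196101729/815730721


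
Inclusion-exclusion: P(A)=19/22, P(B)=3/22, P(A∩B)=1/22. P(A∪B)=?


P(A∪B) = P(A) + P(B) - P(A∩B)
= 19/22 + 3/22 - 1/22 = 21/22

21/22


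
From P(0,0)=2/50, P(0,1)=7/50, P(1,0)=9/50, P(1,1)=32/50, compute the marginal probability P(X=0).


P(X=0) = P(0,0)+P(0,1) = 2/50 + 7/50 = 9/50

9/50


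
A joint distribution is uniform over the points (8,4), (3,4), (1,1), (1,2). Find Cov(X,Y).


E[X]=13/4, E[Y]=11/4, E[XY]=47/4
Cov(X,Y) = E[XY] - E[X]E[Y] = 47/4 - 13/4*11/4 = 45/16

45/16


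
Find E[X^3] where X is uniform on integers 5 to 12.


E[X^3] = (1/8) * sum(x^3 for x=5..12)
= 5984/8 = 748

748


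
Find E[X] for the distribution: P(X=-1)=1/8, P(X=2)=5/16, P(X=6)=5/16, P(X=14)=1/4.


E[X] = sum(x * P(x))
= -1*1/8 + 2*5/16 + 6*5/16 + 14*1/4
= 47/8

47/8


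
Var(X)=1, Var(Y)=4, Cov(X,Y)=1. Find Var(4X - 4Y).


Var(4X - 4Y) = 4^2*Var(X) + (-4)^2*Var(Y) + 2*4*(-4)*Cov(X,Y)
= 16*1 + 16*4 - 32*1
= 16 + 64 - 32 = 48

48


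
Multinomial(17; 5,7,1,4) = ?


17! = 355687428096000
Denominator: 5!=120 * 7!=5040 * 1!=1 * 4!=24
Coefficient = 355687428096000 / 14515200 = 24504480

24504480


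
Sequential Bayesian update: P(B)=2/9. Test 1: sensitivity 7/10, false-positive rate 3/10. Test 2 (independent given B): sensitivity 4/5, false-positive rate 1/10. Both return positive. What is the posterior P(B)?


After test 1: P(+) = 7/10*2/9 + 3/10*7/9 = 7/18
P(B|+) = (7/45)/(7/18) = 2/5
After test 2 (use post1 as new prior): P(+) = 4/5*2/5 + 1/10*3/5 = 19/50
P(B|+,+) = (8/25)/(19/50) = 16/19

16/19


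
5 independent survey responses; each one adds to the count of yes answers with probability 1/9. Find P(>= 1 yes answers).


P(at least one) = 1 - P(none)
P(none) = (1 - 1/9)^5 = (8/9)^5 = 32768/59049
P(at least one) = 1 - 32768/59049 = 26281/59049

26281/59049


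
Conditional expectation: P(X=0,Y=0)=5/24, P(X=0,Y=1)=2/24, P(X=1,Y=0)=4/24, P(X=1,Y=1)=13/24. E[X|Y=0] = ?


P(Y=0) = 9/24
E[X|Y=0] = (0*5 + 1*4)/9 = 4/9

4/9


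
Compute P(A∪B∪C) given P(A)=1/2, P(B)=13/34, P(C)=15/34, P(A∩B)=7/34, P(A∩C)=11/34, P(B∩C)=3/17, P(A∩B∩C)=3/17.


P(A∪B∪C) = P(A)+P(B)+P(C) - P(AB)-P(AC)-P(BC) + P(ABC)
= 1/2+13/34+15/34 - 7/34-11/34-3/17 + 3/17
= 27/34

27/34


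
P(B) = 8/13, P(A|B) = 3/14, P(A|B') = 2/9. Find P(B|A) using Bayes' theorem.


P(A) = P(A|B)P(B) + P(A|B')P(B') = 3/14*8/13 + 2/9*5/13 = 178/819
P(B|A) = P(A|B)P(B)/P(A) = (12/91)/(178/819) = 54/89

54/89


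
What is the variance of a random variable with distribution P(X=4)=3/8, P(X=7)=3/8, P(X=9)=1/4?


E[X] = 51/8, E[X^2] = 357/8
Var(X) = E[X^2] - (E[X])^2 = 357/8 - (51/8)^2 = 255/64

255/64


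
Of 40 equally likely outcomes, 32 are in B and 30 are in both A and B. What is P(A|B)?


P(A|B) = P(A∩B)/P(B) = (30/40)/(32/40) = 30/32 = 15/16

15/16


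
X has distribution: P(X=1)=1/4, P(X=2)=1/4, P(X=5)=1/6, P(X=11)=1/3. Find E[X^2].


E[X^2] = sum(g(x)*P(x))
= 1*1/4 + 4*1/4 + 25*1/6 + 121*1/3
= 183/4

183/4


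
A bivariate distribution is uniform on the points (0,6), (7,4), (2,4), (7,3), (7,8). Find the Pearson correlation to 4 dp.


Cov(X,Y) = -0.4000, Var(X) = 9.0400, Var(Y) = 3.2000
rho = Cov/(sqrt(VarX)*sqrt(VarY)) = -0.0744

-0.0744


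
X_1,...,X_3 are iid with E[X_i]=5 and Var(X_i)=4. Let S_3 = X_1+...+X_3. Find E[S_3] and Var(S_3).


E[S_n] = n*mu = 3*5 = 15
Var(S_n) = n*sigma^2 = 3*4 = 12

E[S_3]=15, Var(S_3)=12


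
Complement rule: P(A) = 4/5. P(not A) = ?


P(A') = 1 - P(A) = 1 - 4/5 = 1/5

1/5


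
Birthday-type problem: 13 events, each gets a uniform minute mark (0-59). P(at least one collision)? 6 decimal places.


P(all different) = prod((60-i)/60 for i=0..12) = 0.246343
P(at least one match) = 1 - 0.246343 = 0.753657

0.753657


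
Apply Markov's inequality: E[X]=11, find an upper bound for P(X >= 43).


Markov: P(X >= a) <= E[X]/a
P(X >= 43) <= 11/43

11/43


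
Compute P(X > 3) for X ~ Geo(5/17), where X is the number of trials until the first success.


P(X > 3) = P(first 3 trials all fail) = (1-p)^3 = (12/17)^3 = 1728/4913

1728/4913


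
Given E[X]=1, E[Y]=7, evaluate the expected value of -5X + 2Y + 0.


E[-5X + 2Y + 0] = -5*E[X] + 2*E[Y] + 0
= (-5)*(1) + (2)*(7) + (0)
= -5 + 14 + 0 = 9

9


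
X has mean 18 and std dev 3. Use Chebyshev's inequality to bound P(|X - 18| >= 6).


k = 6/3 = 2
Chebyshev: P(|X-mu| >= k*sigma) <= 1/k^2 = 1/2^2 = 1/4

1/4


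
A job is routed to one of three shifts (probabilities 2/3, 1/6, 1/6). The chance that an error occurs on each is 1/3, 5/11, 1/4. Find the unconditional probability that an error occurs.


P(A) = P(A|B1)P(B1) + P(A|B2)P(B2) + P(A|B3)P(B3)
= 1/3*2/3 + 5/11*1/6 + 1/4*1/6
= 2/9 + 5/66 + 1/24 = 269/792

269/792


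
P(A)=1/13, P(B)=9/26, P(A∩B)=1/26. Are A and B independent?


P(A)*P(B) = 1/13*9/26 = 9/338
P(A∩B) = 1/26 != 9/338, so not independent

No, A and B are not independent


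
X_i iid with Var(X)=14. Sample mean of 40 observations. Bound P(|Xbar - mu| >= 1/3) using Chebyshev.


Var(Xbar) = Var(X)/n = 14/40
Chebyshev: P(|Xbar-mu| >= 1/3) <= Var(Xbar)/(1/3)^2 = (7/20)/(1/9) = 63/20
Bound exceeds 1, so trivial bound: 1

1


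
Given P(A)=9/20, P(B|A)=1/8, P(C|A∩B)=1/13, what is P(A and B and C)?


P(A∩B∩C) = P(A) * P(B|A) * P(C|A∩B)
= 9/20 * 1/8 * 1/13
= 9/160 * 1/13 = 9/2080

9/2080


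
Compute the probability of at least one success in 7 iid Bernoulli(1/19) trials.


P(at least one) = 1 - P(none)
P(none) = (1 - 1/19)^7 = (18/19)^7 = 612220032/893871739
P(at least one) = 1 - 612220032/893871739 = 281651707/893871739

281651707/893871739


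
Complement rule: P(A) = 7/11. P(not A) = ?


P(A') = 1 - P(A) = 1 - 7/11 = 4/11

4/11


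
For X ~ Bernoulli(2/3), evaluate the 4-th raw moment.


For Bernoulli: X in {0,1}
E[X^4] = 0^4*(1-2/3) + 1^4*2/3 = 2/3

2/3


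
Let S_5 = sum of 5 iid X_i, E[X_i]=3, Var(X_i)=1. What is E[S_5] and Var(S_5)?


E[S_n] = n*mu = 5*3 = 15
Var(S_n) = n*sigma^2 = 5*1 = 5

E[S_5]=15, Var(S_5)=5


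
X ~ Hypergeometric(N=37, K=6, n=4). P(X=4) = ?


P(X=4) = C(6,4)*C(31,0) / C(37,4)
= 15*1 / 66045
= 15/66045 = 1/4403

1/4403


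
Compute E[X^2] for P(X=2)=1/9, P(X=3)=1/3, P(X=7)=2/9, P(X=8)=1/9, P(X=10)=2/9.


E[X^2] = sum(g(x)*P(x))
= 4*1/9 + 9*1/3 + 49*2/9 + 64*1/9 + 100*2/9
= 131/3

131/3


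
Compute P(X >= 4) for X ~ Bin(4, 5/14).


P(X>=4) = P(X=4)
= 625/38416
= 625/38416

625/38416


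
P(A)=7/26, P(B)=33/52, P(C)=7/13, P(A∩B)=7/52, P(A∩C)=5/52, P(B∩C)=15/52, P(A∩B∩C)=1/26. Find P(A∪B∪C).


P(A∪B∪C) = P(A)+P(B)+P(C) - P(AB)-P(AC)-P(BC) + P(ABC)
= 7/26+33/52+7/13 - 7/52-5/52-15/52 + 1/26
= 25/26

25/26


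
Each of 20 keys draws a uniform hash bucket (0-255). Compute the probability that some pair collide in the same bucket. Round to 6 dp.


P(all different) = prod((256-i)/256 for i=0..19) = 0.466833
P(at least one match) = 1 - 0.466833 = 0.533167

0.533167


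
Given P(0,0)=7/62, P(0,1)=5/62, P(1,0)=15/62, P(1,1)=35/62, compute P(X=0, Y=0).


Read from table: P(X=0, Y=0) = 7/62

7/62


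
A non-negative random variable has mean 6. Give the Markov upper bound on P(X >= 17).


Markov: P(X >= a) <= E[X]/a
P(X >= 17) <= 6/17

6/17


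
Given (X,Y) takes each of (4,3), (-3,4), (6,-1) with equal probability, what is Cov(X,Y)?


E[X]=7/3, E[Y]=2, E[XY]=-2
Cov(X,Y) = E[XY] - E[X]E[Y] = -2 - 7/3*2 = -20/3

-20/3


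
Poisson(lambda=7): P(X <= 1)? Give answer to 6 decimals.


P(X<=1) = e^(-7)*7^0/0! + e^(-7)*7^1/1!
≈ 0.0009118820 + 0.0063831738
= 0.0072950558
≈ 0.007295

0.007295


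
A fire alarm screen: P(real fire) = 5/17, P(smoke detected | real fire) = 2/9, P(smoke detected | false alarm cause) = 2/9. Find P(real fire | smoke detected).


P(A) = P(A|B)P(B) + P(A|B')P(B') = 2/9*5/17 + 2/9*12/17 = 2/9
P(B|A) = P(A|B)P(B)/P(A) = (10/153)/(2/9) = 5/17

5/17


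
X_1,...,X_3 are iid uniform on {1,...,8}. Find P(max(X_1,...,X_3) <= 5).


P(max <= 5) = P(all X_i <= 5) = (P(X_1 <= 5))^3
= (5/8)^3 = 125/512

125/512


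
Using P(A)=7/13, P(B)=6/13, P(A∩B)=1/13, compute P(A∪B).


P(A∪B) = P(A) + P(B) - P(A∩B)
= 7/13 + 6/13 - 1/13 = 12/13

12/13


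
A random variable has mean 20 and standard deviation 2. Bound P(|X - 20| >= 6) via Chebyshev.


k = 6/2 = 3
Chebyshev: P(|X-mu| >= k*sigma) <= 1/k^2 = 1/3^2 = 1/9

1/9


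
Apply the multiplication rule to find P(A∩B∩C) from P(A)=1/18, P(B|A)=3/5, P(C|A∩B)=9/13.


P(A∩B∩C) = P(A) * P(B|A) * P(C|A∩B)
= 1/18 * 3/5 * 9/13
= 1/30 * 9/13 = 3/130

3/130


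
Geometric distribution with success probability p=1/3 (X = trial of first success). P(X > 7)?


P(X > 7) = P(first 7 trials all fail) = (1-p)^7 = (2/3)^7 = 128/2187

128/2187


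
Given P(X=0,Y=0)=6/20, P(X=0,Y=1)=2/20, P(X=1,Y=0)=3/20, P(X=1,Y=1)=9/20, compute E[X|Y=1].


P(Y=1) = 11/20
E[X|Y=1] = (0*2 + 1*9)/11 = 9/11

9/11


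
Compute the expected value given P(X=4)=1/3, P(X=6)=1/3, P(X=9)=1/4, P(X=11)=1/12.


E[X] = sum(x * P(x))
= 4*1/3 + 6*1/3 + 9*1/4 + 11*1/12
= 13/2

13/2


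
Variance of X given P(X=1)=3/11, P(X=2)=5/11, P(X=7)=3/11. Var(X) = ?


E[X] = 34/11, E[X^2] = 170/11
Var(X) = E[X^2] - (E[X])^2 = 170/11 - (34/11)^2 = 714/121

714/121


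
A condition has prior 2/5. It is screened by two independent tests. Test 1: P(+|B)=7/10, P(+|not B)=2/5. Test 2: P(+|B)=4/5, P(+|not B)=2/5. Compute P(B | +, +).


After test 1: P(+) = 7/10*2/5 + 2/5*3/5 = 13/25
P(B|+) = (7/25)/(13/25) = 7/13
After test 2 (use post1 as new prior): P(+) = 4/5*7/13 + 2/5*6/13 = 8/13
P(B|+,+) = (28/65)/(8/13) = 7/10

7/10


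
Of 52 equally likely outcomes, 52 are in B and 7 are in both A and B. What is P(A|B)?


P(A|B) = P(A∩B)/P(B) = (7/52)/(52/52) = 7/52

7/52


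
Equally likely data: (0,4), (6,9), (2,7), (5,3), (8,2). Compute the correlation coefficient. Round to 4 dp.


Cov(X,Y) = -1.2000, Var(X) = 8.1600, Var(Y) = 6.8000
rho = Cov/(sqrt(VarX)*sqrt(VarY)) = -0.1611

-0.1611


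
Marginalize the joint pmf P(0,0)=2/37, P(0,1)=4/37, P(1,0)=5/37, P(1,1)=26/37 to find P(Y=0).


P(Y=0) = P(0,0)+P(1,0) = 2/37 + 5/37 = 7/37

7/37


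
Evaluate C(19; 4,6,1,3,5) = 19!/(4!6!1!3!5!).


19! = 121645100408832000
Denominator: 4!=24 * 6!=720 * 1!=1 * 3!=6 * 5!=120
Coefficient = 121645100408832000 / 12441600 = 9777287520

9777287520


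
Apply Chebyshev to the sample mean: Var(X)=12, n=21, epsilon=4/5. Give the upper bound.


Var(Xbar) = Var(X)/n = 12/21
Chebyshev: P(|Xbar-mu| >= 4/5) <= Var(Xbar)/(4/5)^2 = (4/7)/(16/25) = 25/28

25/28


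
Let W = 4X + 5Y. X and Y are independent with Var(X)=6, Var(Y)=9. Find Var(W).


Independence => Cov(X,Y)=0
Var(4X + 5Y) = 4^2*Var(X) + 5^2*Var(Y)
= 16*6 + 25*9 = 321

321


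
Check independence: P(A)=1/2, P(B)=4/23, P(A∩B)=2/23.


P(A)*P(B) = 1/2*4/23 = 2/23
P(A∩B) = 2/23, which equals P(A)P(B), so independent

Yes, A and B are independent


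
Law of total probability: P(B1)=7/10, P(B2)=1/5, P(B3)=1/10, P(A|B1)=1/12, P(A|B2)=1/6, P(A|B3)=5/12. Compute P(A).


P(A) = P(A|B1)P(B1) + P(A|B2)P(B2) + P(A|B3)P(B3)
= 1/12*7/10 + 1/6*1/5 + 5/12*1/10
= 7/120 + 1/30 + 1/24 = 2/15

2/15


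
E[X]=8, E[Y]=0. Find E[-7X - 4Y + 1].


E[-7X - 4Y + 1] = -7*E[X] - 4*E[Y] + 1
= (-7)*(8) + (-4)*(0) + (1)
= -56 + 0 + 1 = -55

-55


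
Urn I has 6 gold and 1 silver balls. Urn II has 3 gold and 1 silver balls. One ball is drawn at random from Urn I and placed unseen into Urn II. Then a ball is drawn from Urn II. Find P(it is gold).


P(transfer gold) = 6/7; P(transfer silver) = 1/7
If gold transferred: Urn II has 4 gold of 5, so P(gold|gold moved) = 4/5
If silver transferred: Urn II has 3 gold of 5, so P(gold|silver moved) = 3/5
By total probability: P(gold) = 6/7*4/5 + 1/7*3/5 = 27/35

27/35


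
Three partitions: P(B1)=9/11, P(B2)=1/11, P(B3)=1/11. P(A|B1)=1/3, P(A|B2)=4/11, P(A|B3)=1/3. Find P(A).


P(A) = P(A|B1)P(B1) + P(A|B2)P(B2) + P(A|B3)P(B3)
= 1/3*9/11 + 4/11*1/11 + 1/3*1/11
= 3/11 + 4/121 + 1/33 = 122/363

122/363


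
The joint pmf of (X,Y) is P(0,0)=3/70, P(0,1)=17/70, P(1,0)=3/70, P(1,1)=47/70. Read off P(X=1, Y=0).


Read from table: P(X=1, Y=0) = 3/70

3/70


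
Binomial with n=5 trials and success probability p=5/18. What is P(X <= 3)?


P(X<=3) = P(X=0) + P(X=1) + P(X=2) + P(X=3)
= 371293/1889568 + 714025/1889568 + 274625/944784 + 105625/944784
= 922909/944784

922909/944784


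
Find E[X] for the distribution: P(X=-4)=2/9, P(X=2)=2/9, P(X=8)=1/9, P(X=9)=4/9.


E[X] = sum(x * P(x))
= -4*2/9 + 2*2/9 + 8*1/9 + 9*4/9
= 40/9

40/9


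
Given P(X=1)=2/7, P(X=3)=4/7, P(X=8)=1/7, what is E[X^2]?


E[X^2] = sum(g(x)*P(x))
= 1*2/7 + 9*4/7 + 64*1/7
= 102/7

102/7


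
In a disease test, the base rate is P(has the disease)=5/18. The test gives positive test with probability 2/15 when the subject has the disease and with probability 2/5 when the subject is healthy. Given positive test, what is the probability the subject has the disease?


P(A) = P(A|B)P(B) + P(A|B')P(B') = 2/15*5/18 + 2/5*13/18 = 44/135
P(B|A) = P(A|B)P(B)/P(A) = (1/27)/(44/135) = 5/44

5/44


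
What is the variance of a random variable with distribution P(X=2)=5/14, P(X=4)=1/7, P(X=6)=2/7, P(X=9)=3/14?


E[X] = 69/14, E[X^2] = 439/14
Var(X) = E[X^2] - (E[X])^2 = 439/14 - (69/14)^2 = 1385/196

1385/196


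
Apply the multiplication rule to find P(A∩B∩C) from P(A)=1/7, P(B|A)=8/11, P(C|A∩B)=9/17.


P(A∩B∩C) = P(A) * P(B|A) * P(C|A∩B)
= 1/7 * 8/11 * 9/17
= 8/77 * 9/17 = 72/1309

72/1309


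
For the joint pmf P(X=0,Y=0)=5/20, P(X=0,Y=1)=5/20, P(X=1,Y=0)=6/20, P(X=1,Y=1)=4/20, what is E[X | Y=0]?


P(Y=0) = 11/20
E[X|Y=0] = (0*5 + 1*6)/11 = 6/11

6/11


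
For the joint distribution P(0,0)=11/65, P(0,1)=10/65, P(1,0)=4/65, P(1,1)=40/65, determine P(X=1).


P(X=1) = P(1,0)+P(1,1) = 4/65 + 40/65 = 44/65

44/65


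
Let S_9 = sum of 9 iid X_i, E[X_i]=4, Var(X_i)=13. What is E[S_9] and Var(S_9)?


E[S_n] = n*mu = 9*4 = 36
Var(S_n) = n*sigma^2 = 9*13 = 117

E[S_9]=36, Var(S_9)=117


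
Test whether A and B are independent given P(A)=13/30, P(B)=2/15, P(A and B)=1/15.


P(A)*P(B) = 13/30*2/15 = 13/225
P(A∩B) = 1/15 != 13/225, so not independent

No, A and B are not independent


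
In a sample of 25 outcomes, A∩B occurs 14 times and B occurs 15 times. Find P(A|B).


P(A|B) = P(A∩B)/P(B) = (14/25)/(15/25) = 14/15

14/15


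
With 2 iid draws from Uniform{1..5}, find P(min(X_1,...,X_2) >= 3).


P(min >= 3) = P(all X_i >= 3) = (P(X_1 >= 3))^2
= (3/5)^2 = 9/25

9/25


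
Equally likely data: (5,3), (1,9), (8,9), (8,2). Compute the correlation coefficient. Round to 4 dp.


Cov(X,Y) = -3.6250, Var(X) = 8.2500, Var(Y) = 10.6875
rho = Cov/(sqrt(VarX)*sqrt(VarY)) = -0.3860

-0.3860


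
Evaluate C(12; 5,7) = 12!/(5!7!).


12! = 479001600
Denominator: 5!=120 * 7!=5040
Coefficient = 479001600 / 604800 = 792

792


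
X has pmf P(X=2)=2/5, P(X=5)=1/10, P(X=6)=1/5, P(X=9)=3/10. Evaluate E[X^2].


E[X^2] = sum(x^2 * P(x))
= 4*2/5 + 25*1/10 + 36*1/5 + 81*3/10
= 178/5

178/5


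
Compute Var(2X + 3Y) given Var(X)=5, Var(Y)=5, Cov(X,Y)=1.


Var(2X + 3Y) = 2^2*Var(X) + 3^2*Var(Y) + 2*2*3*Cov(X,Y)
= 4*5 + 9*5 + 12*1
= 20 + 45 + 12 = 77

77


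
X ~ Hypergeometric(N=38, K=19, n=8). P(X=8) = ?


P(X=8) = C(19,8)*C(19,0) / C(38,8)
= 75582*1 / 48903492
= 75582/48903492 = 39/25234

39/25234


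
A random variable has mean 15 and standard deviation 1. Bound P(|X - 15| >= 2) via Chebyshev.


k = 2/1 = 2
Chebyshev: P(|X-mu| >= k*sigma) <= 1/k^2 = 1/2^2 = 1/4

1/4


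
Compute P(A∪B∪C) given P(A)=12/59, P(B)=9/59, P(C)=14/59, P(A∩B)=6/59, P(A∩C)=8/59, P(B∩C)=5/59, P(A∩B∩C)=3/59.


P(A∪B∪C) = P(A)+P(B)+P(C) - P(AB)-P(AC)-P(BC) + P(ABC)
= 12/59+9/59+14/59 - 6/59-8/59-5/59 + 3/59
= 19/59

19/59


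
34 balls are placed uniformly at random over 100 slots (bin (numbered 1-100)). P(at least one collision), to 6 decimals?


P(all different) = prod((100-i)/100 for i=0..33) = 0.001714
P(at least one match) = 1 - 0.001714 = 0.998286

0.998286


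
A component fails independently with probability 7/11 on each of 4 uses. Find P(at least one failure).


P(at least one) = 1 - P(none)
P(none) = (1 - 7/11)^4 = (4/11)^4 = 256/14641
P(at least one) = 1 - 256/14641 = 14385/14641

14385/14641


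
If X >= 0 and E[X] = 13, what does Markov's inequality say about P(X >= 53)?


Markov: P(X >= a) <= E[X]/a
P(X >= 53) <= 13/53

13/53


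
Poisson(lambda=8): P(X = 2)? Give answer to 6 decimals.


P(X=2) = e^(-8) * 8^2 / 2!
≈ 0.0003354626279 * 64 / 2
≈ 0.010735

0.010735


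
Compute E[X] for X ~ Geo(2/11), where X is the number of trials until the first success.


For geometric (trials until first success), E[X] = 1/p = 1/(2/11) = 11/2

11/2


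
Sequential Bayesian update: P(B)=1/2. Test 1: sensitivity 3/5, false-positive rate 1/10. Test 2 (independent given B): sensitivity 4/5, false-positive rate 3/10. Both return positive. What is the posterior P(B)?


After test 1: P(+) = 3/5*1/2 + 1/10*1/2 = 7/20
P(B|+) = (3/10)/(7/20) = 6/7
After test 2 (use post1 as new prior): P(+) = 4/5*6/7 + 3/10*1/7 = 51/70
P(B|+,+) = (24/35)/(51/70) = 16/17

16/17


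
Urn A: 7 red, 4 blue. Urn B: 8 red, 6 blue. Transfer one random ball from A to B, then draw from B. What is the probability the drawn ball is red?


P(transfer red) = 7/11; P(transfer blue) = 4/11
If red transferred: Urn II has 9 red of 15, so P(red|red moved) = 3/5
If blue transferred: Urn II has 8 red of 15, so P(red|blue moved) = 8/15
By total probability: P(red) = 7/11*3/5 + 4/11*8/15 = 19/33

19/33


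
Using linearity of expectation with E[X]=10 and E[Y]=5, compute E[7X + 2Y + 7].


E[7X + 2Y + 7] = 7*E[X] + 2*E[Y] + 7
= (7)*(10) + (2)*(5) + (7)
= 70 + 10 + 7 = 87

87


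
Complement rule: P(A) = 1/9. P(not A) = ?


P(A') = 1 - P(A) = 1 - 1/9 = 8/9

8/9


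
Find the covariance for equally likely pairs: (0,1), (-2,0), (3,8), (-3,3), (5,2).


E[X]=3/5, E[Y]=14/5, E[XY]=5
Cov(X,Y) = E[XY] - E[X]E[Y] = 5 - 3/5*14/5 = 83/25

83/25


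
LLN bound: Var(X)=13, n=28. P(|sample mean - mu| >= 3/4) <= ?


Var(Xbar) = Var(X)/n = 13/28
Chebyshev: P(|Xbar-mu| >= 3/4) <= Var(Xbar)/(3/4)^2 = (13/28)/(9/16) = 52/63

52/63


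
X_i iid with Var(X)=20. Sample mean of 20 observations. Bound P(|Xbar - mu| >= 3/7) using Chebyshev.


Var(Xbar) = Var(X)/n = 20/20
Chebyshev: P(|Xbar-mu| >= 3/7) <= Var(Xbar)/(3/7)^2 = 1/(9/49) = 49/9
Bound exceeds 1, so trivial bound: 1

1


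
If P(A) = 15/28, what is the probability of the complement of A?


P(A') = 1 - P(A) = 1 - 15/28 = 13/28

13/28


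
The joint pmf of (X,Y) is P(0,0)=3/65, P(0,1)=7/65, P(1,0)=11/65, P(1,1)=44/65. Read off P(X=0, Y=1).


Read from table: P(X=0, Y=1) = 7/65

7/65


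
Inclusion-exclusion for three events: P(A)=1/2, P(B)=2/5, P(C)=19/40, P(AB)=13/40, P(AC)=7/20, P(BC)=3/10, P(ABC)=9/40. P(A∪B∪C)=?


P(A∪B∪C) = P(A)+P(B)+P(C) - P(AB)-P(AC)-P(BC) + P(ABC)
= 1/2+2/5+19/40 - 13/40-7/20-3/10 + 9/40
= 5/8

5/8


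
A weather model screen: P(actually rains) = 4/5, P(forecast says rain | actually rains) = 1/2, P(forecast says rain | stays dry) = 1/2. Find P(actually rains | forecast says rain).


P(A) = P(A|B)P(B) + P(A|B')P(B') = 1/2*4/5 + 1/2*1/5 = 1/2
P(B|A) = P(A|B)P(B)/P(A) = (2/5)/(1/2) = 4/5

4/5


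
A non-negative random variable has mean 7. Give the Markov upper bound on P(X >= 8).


Markov: P(X >= a) <= E[X]/a
P(X >= 8) <= 7/8

7/8


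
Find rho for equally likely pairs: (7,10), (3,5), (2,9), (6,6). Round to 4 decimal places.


Cov(X,Y) = 1.0000, Var(X) = 4.2500, Var(Y) = 4.2500
rho = Cov/(sqrt(VarX)*sqrt(VarY)) = 0.2353

0.2353


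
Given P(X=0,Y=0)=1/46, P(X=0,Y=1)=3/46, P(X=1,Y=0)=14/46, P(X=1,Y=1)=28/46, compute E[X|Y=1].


P(Y=1) = 31/46
E[X|Y=1] = (0*3 + 1*28)/31 = 28/31

28/31


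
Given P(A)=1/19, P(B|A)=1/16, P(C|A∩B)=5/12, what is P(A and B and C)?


P(A∩B∩C) = P(A) * P(B|A) * P(C|A∩B)
= 1/19 * 1/16 * 5/12
= 1/304 * 5/12 = 5/3648

5/3648


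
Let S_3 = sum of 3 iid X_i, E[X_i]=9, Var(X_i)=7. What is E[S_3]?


E[S_n] = n*E[X_1] = 3*9 = 27

27


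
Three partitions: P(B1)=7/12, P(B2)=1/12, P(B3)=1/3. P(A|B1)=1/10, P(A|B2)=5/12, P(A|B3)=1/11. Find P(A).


P(A) = P(A|B1)P(B1) + P(A|B2)P(B2) + P(A|B3)P(B3)
= 1/10*7/12 + 5/12*1/12 + 1/11*1/3
= 7/120 + 5/144 + 1/33 = 977/7920

977/7920


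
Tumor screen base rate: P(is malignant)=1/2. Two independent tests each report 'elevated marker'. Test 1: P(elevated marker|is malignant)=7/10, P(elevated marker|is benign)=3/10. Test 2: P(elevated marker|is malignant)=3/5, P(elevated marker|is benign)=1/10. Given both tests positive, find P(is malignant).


After test 1: P(+) = 7/10*1/2 + 3/10*1/2 = 1/2
P(B|+) = (7/20)/(1/2) = 7/10
After test 2 (use post1 as new prior): P(+) = 3/5*7/10 + 1/10*3/10 = 9/20
P(B|+,+) = (21/50)/(9/20) = 14/15

14/15


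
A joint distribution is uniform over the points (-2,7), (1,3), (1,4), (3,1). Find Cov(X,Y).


E[X]=3/4, E[Y]=15/4, E[XY]=-1
Cov(X,Y) = E[XY] - E[X]E[Y] = -1 - 3/4*15/4 = -61/16

-61/16


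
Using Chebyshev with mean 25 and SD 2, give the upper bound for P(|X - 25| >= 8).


k = 8/2 = 4
Chebyshev: P(|X-mu| >= k*sigma) <= 1/k^2 = 1/4^2 = 1/16

1/16


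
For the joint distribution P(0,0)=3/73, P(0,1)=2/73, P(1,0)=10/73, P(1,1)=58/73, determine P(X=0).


P(X=0) = P(0,0)+P(0,1) = 3/73 + 2/73 = 5/73

5/73


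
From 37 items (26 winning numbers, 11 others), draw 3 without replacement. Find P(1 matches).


P(X=1) = C(26,1)*C(11,2) / C(37,3)
= 26*55 / 7770
= 1430/7770 = 143/777

143/777


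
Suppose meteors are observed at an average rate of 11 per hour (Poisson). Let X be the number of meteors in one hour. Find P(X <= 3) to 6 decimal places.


P(X<=3) = e^(-11)*11^0/0! + e^(-11)*11^1/1! + e^(-11)*11^2/2! + e^(-11)*11^3/3!
≈ 0.0000167017 + 0.0001837187 + 0.0010104529 + 0.0037049940
= 0.0049158673
≈ 0.004916

0.004916


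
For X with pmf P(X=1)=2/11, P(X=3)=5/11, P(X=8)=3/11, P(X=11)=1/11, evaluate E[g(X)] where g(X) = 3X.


E[3X] = sum(g(x)*P(x))
= 3*2/11 + 9*5/11 + 24*3/11 + 33*1/11
= 156/11

156/11


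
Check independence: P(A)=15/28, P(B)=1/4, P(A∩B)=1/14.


P(A)*P(B) = 15/28*1/4 = 15/112
P(A∩B) = 1/14 != 15/112, so not independent

No, A and B are not independent


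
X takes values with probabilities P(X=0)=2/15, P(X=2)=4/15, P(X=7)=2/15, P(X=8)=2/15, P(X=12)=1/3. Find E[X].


E[X] = sum(x * P(x))
= 0*2/15 + 2*4/15 + 7*2/15 + 8*2/15 + 12*1/3
= 98/15

98/15


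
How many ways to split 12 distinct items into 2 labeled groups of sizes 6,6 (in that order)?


12! = 479001600
Denominator: 6!=720 * 6!=720
Coefficient = 479001600 / 518400 = 924

924


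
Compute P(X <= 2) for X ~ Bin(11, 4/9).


P(X<=2) = P(X=0) + P(X=1) + P(X=2)
= 48828125/31381059609 + 429687500/31381059609 + 1718750000/31381059609
= 244140625/3486784401

244140625/3486784401


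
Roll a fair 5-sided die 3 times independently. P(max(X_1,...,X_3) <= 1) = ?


P(max <= 1) = P(all X_i <= 1) = (P(X_1 <= 1))^3
= (1/5)^3 = 1/125

1/125


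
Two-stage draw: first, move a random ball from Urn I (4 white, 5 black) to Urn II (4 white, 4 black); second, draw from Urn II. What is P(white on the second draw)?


P(transfer white) = 4/9; P(transfer black) = 5/9
If white transferred: Urn II has 5 white of 9, so P(white|white moved) = 5/9
If black transferred: Urn II has 4 white of 9, so P(white|black moved) = 4/9
By total probability: P(white) = 4/9*5/9 + 5/9*4/9 = 40/81

40/81


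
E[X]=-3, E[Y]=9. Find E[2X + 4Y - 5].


E[2X + 4Y - 5] = 2*E[X] + 4*E[Y] - 5
= (2)*(-3) + (4)*(9) + (-5)
= -6 + 36 - 5 = 25

25


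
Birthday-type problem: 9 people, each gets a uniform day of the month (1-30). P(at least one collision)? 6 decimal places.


P(all different) = prod((30-i)/30 for i=0..8) = 0.263770
P(at least one match) = 1 - 0.263770 = 0.736230

0.736230


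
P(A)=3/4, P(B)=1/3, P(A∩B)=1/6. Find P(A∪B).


P(A∪B) = P(A) + P(B) - P(A∩B)
= 3/4 + 1/3 - 1/6 = 11/12

11/12


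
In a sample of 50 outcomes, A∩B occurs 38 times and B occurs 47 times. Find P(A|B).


P(A|B) = P(A∩B)/P(B) = (38/50)/(47/50) = 38/47

38/47


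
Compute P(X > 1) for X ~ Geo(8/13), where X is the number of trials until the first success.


P(X > 1) = P(first 1 trials all fail) = (1-p)^1 = (5/13)^1 = 5/13

5/13


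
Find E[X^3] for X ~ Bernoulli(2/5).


For Bernoulli: X in {0,1}
E[X^3] = 0^3*(1-2/5) + 1^3*2/5 = 2/5

2/5


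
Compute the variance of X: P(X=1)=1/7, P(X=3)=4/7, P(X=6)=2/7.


E[X] = 25/7, E[X^2] = 109/7
Var(X) = E[X^2] - (E[X])^2 = 109/7 - (25/7)^2 = 138/49

138/49


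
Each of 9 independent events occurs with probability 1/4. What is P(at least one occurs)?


P(at least one) = 1 - P(none)
P(none) = (1 - 1/4)^9 = (3/4)^9 = 19683/262144
P(at least one) = 1 - 19683/262144 = 242461/262144

242461/262144


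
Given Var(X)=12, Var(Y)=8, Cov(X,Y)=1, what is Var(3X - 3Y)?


Var(3X - 3Y) = 3^2*Var(X) + (-3)^2*Var(Y) + 2*3*(-3)*Cov(X,Y)
= 9*12 + 9*8 - 18*1
= 108 + 72 - 18 = 162

162


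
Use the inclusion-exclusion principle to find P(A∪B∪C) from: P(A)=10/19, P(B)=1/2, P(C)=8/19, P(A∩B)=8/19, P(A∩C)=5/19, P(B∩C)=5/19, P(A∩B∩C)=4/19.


P(A∪B∪C) = P(A)+P(B)+P(C) - P(AB)-P(AC)-P(BC) + P(ABC)
= 10/19+1/2+8/19 - 8/19-5/19-5/19 + 4/19
= 27/38

27/38


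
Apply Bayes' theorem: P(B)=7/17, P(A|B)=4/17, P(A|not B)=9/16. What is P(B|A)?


P(A) = P(A|B)P(B) + P(A|B')P(B') = 4/17*7/17 + 9/16*10/17 = 989/2312
P(B|A) = P(A|B)P(B)/P(A) = (28/289)/(989/2312) = 224/989

224/989


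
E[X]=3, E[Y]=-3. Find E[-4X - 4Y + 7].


E[-4X - 4Y + 7] = -4*E[X] - 4*E[Y] + 7
= (-4)*(3) + (-4)*(-3) + (7)
= -12 + 12 + 7 = 7

7


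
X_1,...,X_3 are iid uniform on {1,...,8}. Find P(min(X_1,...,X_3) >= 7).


P(min >= 7) = P(all X_i >= 7) = (P(X_1 >= 7))^3
= (2/8)^3 = (1/4)^3 = 1/64

1/64


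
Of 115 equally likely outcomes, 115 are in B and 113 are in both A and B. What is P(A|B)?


P(A|B) = P(A∩B)/P(B) = (113/115)/(115/115) = 113/115

113/115


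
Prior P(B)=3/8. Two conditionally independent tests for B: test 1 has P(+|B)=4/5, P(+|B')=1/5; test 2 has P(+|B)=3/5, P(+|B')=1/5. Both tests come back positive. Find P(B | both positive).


After test 1: P(+) = 4/5*3/8 + 1/5*5/8 = 17/40
P(B|+) = (3/10)/(17/40) = 12/17
After test 2 (use post1 as new prior): P(+) = 3/5*12/17 + 1/5*5/17 = 41/85
P(B|+,+) = (36/85)/(41/85) = 36/41

36/41


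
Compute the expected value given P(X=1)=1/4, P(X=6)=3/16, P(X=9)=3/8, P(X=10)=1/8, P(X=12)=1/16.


E[X] = sum(x * P(x))
= 1*1/4 + 6*3/16 + 9*3/8 + 10*1/8 + 12*1/16
= 27/4

27/4


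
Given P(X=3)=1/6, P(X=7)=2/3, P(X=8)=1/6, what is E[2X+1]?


E[2X+1] = sum(g(x)*P(x))
= 7*1/6 + 15*2/3 + 17*1/6
= 14

14


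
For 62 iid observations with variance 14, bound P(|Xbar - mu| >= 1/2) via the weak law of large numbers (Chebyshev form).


Var(Xbar) = Var(X)/n = 14/62
Chebyshev: P(|Xbar-mu| >= 1/2) <= Var(Xbar)/(1/2)^2 = (7/31)/(1/4) = 28/31

28/31


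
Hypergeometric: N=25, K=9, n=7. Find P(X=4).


P(X=4) = C(9,4)*C(16,3) / C(25,7)
= 126*560 / 480700
= 70560/480700 = 3528/24035

3528/24035


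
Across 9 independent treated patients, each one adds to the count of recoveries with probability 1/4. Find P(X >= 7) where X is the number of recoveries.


P(X>=7) = P(X=7) + P(X=8) + P(X=9)
= 81/65536 + 27/262144 + 1/262144
= 11/8192

11/8192


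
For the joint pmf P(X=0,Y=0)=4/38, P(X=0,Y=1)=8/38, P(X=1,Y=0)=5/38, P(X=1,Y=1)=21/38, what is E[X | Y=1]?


P(Y=1) = 29/38
E[X|Y=1] = (0*8 + 1*21)/29 = 21/29

21/29


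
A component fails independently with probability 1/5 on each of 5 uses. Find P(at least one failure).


P(at least one) = 1 - P(none)
P(none) = (1 - 1/5)^5 = (4/5)^5 = 1024/3125
P(at least one) = 1 - 1024/3125 = 2101/3125

2101/3125


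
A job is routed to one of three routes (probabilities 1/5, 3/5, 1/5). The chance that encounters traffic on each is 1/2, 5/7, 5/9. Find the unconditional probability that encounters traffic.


P(A) = P(A|B1)P(B1) + P(A|B2)P(B2) + P(A|B3)P(B3)
= 1/2*1/5 + 5/7*3/5 + 5/9*1/5
= 1/10 + 3/7 + 1/9 = 403/630

403/630


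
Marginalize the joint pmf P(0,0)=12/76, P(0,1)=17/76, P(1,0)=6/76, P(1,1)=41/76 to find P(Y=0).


P(Y=0) = P(0,0)+P(1,0) = 12/76 + 6/76 = 18/76 = 9/38

9/38


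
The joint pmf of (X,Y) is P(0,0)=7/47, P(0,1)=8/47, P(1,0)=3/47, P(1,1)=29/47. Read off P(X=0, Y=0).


Read from table: P(X=0, Y=0) = 7/47

7/47


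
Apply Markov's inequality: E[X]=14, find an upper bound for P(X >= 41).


Markov: P(X >= a) <= E[X]/a
P(X >= 41) <= 14/41

14/41


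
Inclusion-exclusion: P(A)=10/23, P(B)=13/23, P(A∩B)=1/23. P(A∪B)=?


P(A∪B) = P(A) + P(B) - P(A∩B)
= 10/23 + 13/23 - 1/23 = 22/23

22/23


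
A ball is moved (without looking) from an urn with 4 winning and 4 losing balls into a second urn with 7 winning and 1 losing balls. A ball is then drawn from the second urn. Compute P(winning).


P(transfer winning) = 4/8 = 1/2; P(transfer losing) = 1/2
If winning transferred: Urn II has 8 winning of 9, so P(winning|winning moved) = 8/9
If losing transferred: Urn II has 7 winning of 9, so P(winning|losing moved) = 7/9
By total probability: P(winning) = 1/2*8/9 + 1/2*7/9 = 5/6

5/6


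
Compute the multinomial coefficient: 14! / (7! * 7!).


14! = 87178291200
Denominator: 7!=5040 * 7!=5040
Coefficient = 87178291200 / 25401600 = 3432

3432


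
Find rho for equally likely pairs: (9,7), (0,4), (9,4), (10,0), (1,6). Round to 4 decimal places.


Cov(X,Y) = -3.3600, Var(X) = 18.9600, Var(Y) = 5.7600
rho = Cov/(sqrt(VarX)*sqrt(VarY)) = -0.3215

-0.3215


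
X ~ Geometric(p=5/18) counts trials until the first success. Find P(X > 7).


P(X > 7) = P(first 7 trials all fail) = (1-p)^7 = (13/18)^7 = 62748517/612220032

62748517/612220032


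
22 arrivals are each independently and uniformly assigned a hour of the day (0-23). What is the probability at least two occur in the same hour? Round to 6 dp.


P(all different) = prod((24-i)/24 for i=0..21) = 0.000000
P(at least one match) = 1 - 0.000000 = 1.000000

1.000000


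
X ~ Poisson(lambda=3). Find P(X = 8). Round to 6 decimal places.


P(X=8) = e^(-3) * 3^8 / 8!
≈ 0.04978706837 * 6561 / 40320
≈ 0.008102

0.008102


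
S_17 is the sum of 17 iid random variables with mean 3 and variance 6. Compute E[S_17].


E[S_n] = n*E[X_1] = 17*3 = 51

51


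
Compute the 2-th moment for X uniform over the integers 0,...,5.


E[X^2] = (1/6) * sum(x^2 for x=0..5)
= 55/6

55/6


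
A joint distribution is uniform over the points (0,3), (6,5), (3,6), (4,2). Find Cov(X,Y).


E[X]=13/4, E[Y]=4, E[XY]=14
Cov(X,Y) = E[XY] - E[X]E[Y] = 14 - 13/4*4 = 1

1


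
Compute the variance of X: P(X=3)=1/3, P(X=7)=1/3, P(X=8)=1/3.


E[X] = 6, E[X^2] = 122/3
Var(X) = E[X^2] - (E[X])^2 = 122/3 - (6)^2 = 14/3

14/3


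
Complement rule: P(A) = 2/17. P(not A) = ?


P(A') = 1 - P(A) = 1 - 2/17 = 15/17

15/17


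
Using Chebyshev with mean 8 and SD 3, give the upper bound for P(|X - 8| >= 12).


k = 12/3 = 4
Chebyshev: P(|X-mu| >= k*sigma) <= 1/k^2 = 1/4^2 = 1/16

1/16


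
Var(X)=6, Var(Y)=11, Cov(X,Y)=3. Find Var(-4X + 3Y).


Var(-4X + 3Y) = (-4)^2*Var(X) + 3^2*Var(Y) + 2*(-4)*3*Cov(X,Y)
= 16*6 + 9*11 - 24*3
= 96 + 99 - 72 = 123

123


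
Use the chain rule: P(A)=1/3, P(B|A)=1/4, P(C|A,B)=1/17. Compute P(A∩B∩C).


P(A∩B∩C) = P(A) * P(B|A) * P(C|A∩B)
= 1/3 * 1/4 * 1/17
= 1/12 * 1/17 = 1/204

1/204


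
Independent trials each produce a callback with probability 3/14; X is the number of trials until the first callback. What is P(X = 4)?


P(X=4) = (1-p)^3 * p = (11/14)^3 * 3/14
= 1331/2744 * 3/14 = 3993/38416

3993/38416


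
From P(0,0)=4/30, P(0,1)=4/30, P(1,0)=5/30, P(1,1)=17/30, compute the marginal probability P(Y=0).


P(Y=0) = P(0,0)+P(1,0) = 4/30 + 5/30 = 9/30 = 3/10

3/10


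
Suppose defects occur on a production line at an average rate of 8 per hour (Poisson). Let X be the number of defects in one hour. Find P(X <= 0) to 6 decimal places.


P(X<=0) = e^(-8)*8^0/0!
≈ 0.0003354626
≈ 0.000335

0.000335


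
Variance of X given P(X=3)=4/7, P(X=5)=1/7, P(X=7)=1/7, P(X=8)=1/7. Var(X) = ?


E[X] = 32/7, E[X^2] = 174/7
Var(X) = E[X^2] - (E[X])^2 = 174/7 - (32/7)^2 = 194/49

194/49


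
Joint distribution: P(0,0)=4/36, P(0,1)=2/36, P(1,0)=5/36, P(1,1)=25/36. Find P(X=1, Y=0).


Read from table: P(X=1, Y=0) = 5/36

5/36


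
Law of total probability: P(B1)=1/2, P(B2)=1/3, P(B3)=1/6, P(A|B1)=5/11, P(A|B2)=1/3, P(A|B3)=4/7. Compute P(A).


P(A) = P(A|B1)P(B1) + P(A|B2)P(B2) + P(A|B3)P(B3)
= 5/11*1/2 + 1/3*1/3 + 4/7*1/6
= 5/22 + 1/9 + 2/21 = 601/1386

601/1386


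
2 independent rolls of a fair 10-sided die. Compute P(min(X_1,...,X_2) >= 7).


P(min >= 7) = P(all X_i >= 7) = (P(X_1 >= 7))^2
= (4/10)^2 = (2/5)^2 = 4/25

4/25


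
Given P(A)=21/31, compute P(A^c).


P(A') = 1 - P(A) = 1 - 21/31 = 10/31

10/31
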